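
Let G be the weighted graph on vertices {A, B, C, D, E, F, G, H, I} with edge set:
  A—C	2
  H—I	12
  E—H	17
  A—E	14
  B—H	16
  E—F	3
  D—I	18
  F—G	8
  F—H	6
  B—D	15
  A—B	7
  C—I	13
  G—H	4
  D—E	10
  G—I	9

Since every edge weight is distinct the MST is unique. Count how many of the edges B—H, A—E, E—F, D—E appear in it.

Kruskal's algorithm — process edges by increasing weight (ties by edge label):
A—C (2): add — endpoints in different components.
E—F (3): add — endpoints in different components.
G—H (4): add — endpoints in different components.
F—H (6): add — endpoints in different components.
A—B (7): add — endpoints in different components.
F—G (8): skip — F and G already connected.
G—I (9): add — endpoints in different components.
D—E (10): add — endpoints in different components.
H—I (12): skip — H and I already connected.
C—I (13): add — endpoints in different components.
MST edge set: {A—C, E—F, G—H, F—H, A—B, G—I, D—E, C—I}.
Of the listed edges, {E—F, D—E} are in the MST → 2.

2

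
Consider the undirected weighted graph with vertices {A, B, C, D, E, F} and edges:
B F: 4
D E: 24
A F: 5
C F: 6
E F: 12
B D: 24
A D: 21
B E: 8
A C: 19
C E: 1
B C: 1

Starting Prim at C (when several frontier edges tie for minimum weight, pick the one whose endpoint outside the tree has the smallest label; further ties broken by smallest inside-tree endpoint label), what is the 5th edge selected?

A-D

Prim, starting at C.
Step 1: cheapest edge leaving the tree is B C (1); add B.
Step 2: cheapest edge leaving the tree is C E (1); add E.
Step 3: cheapest edge leaving the tree is B F (4); add F.
Step 4: cheapest edge leaving the tree is A F (5); add A.
Step 5: cheapest edge leaving the tree is A D (21); add D.
The 5th edge added is A D.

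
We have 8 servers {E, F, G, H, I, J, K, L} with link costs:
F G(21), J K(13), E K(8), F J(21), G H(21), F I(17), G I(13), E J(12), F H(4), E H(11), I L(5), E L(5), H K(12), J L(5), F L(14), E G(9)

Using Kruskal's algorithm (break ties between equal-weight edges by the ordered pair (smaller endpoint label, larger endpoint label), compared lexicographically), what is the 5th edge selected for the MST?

E-K

Kruskal: consider edges lightest-first.
F H (4): add — endpoints in different components.
E L (5): add — endpoints in different components.
I L (5): add — endpoints in different components.
J L (5): add — endpoints in different components.
E K (8): add — endpoints in different components.
E G (9): add — endpoints in different components.
E H (11): add — endpoints in different components.
The 5th edge added is E K.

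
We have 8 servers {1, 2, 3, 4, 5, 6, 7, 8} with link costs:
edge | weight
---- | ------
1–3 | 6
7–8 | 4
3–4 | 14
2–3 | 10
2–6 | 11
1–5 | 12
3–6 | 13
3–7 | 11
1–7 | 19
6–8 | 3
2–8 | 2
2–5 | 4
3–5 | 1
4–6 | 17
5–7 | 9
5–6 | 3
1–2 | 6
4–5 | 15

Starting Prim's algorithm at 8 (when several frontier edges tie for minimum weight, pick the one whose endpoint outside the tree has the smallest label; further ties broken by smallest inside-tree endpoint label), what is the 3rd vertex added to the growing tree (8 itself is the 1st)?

6

Prim's algorithm from 8:
Step 1: cheapest edge leaving the tree is 2–8 (2); add 2.
Step 2: cheapest edge leaving the tree is 6–8 (3); add 6.
Step 3: cheapest edge leaving the tree is 5–6 (3); add 5.
Step 4: cheapest edge leaving the tree is 3–5 (1); add 3.
Step 5: cheapest edge leaving the tree is 7–8 (4); add 7.
Step 6: cheapest edge leaving the tree is 1–2 (6); add 1.
Step 7: cheapest edge leaving the tree is 3–4 (14); add 4.
Vertex order: 8, 2, 6, 5, 3, 7, 1, 4. The 3rd vertex is 6.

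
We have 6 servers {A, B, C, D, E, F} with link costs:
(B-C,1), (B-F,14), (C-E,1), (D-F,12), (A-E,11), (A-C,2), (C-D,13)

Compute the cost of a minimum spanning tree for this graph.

29

Prim's algorithm from C:
Step 1: cheapest edge leaving the tree is B-C (1); add B.
Step 2: cheapest edge leaving the tree is C-E (1); add E.
Step 3: cheapest edge leaving the tree is A-C (2); add A.
Step 4: cheapest edge leaving the tree is C-D (13); add D.
Step 5: cheapest edge leaving the tree is D-F (12); add F.
MST edges: B-C, C-E, A-C, C-D, D-F; total weight 1+1+2+13+12 = 29.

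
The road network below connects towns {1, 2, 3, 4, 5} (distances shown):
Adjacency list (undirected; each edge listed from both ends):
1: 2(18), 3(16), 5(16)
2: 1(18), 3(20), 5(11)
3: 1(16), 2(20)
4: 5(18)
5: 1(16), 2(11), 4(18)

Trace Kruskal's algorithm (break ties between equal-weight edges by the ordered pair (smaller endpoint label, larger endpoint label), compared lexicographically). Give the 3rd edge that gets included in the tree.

Kruskal: consider edges lightest-first.
2-5 (11): add — endpoints in different components.
1-3 (16): add — endpoints in different components.
1-5 (16): add — endpoints in different components.
1-2 (18): skip — 1 and 2 already connected.
4-5 (18): add — endpoints in different components.
The 3rd edge added is 1-5.

1-5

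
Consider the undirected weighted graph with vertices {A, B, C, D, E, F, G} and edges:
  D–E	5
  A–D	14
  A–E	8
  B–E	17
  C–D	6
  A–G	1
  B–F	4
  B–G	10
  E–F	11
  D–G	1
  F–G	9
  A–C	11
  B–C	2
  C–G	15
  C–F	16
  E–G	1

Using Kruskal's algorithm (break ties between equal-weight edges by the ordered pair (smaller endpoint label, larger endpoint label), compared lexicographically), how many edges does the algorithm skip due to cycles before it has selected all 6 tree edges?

Kruskal: consider edges lightest-first.
A–G (1): add. Components now {A,G} {B} {C} {D} {E} {F}
D–G (1): add. Components now {A,D,G} {B} {C} {E} {F}
E–G (1): add. Components now {A,D,E,G} {B} {C} {F}
B–C (2): add. Components now {A,D,E,G} {B,C} {F}
B–F (4): add. Components now {A,D,E,G} {B,C,F}
D–E (5): skip — D and E already connected.
C–D (6): add. Components now {A,B,C,D,E,F,G}
Edges rejected before the tree was complete: 1.

1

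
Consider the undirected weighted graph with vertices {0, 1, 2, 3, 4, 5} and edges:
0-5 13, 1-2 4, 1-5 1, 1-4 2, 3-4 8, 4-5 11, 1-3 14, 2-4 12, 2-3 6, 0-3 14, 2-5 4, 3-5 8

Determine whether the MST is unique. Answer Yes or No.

Kruskal: consider edges lightest-first.
1-5 (1): add. Components now {0} {1,5} {2} {3} {4}
1-4 (2): add. Components now {0} {1,4,5} {2} {3}
1-2 (4): add. Components now {0} {1,2,4,5} {3}
2-5 (4): skip — 2 and 5 already connected.
2-3 (6): add. Components now {0} {1,2,3,4,5}
3-4 (8): skip — 3 and 4 already connected.
3-5 (8): skip — 3 and 5 already connected.
4-5 (11): skip — 4 and 5 already connected.
2-4 (12): skip — 2 and 4 already connected.
0-5 (13): add. Components now {0,1,2,3,4,5}
Non-tree edge 2-5 has weight 4, equal to the heaviest edge on its tree cycle — swapping gives another MST of the same weight. Not unique.

No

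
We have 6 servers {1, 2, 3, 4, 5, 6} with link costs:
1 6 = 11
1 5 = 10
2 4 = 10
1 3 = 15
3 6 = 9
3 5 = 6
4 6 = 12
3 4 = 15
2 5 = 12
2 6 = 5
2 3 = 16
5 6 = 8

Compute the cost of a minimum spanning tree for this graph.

Prim's algorithm from 5:
Step 1: frontier [3 5 6, 5 6 8, 1 5 10, 2 5 12] → take 3 5 (6); add 3.
Step 2: frontier [3 6 9, 1 3 15, 3 4 15, 2 3 16, 5 6 8, 1 5 10, 2 5 12] → take 5 6 (8); add 6.
Step 3: frontier [1 3 15, 3 4 15, 2 3 16, 1 5 10, 2 5 12, 2 6 5, 1 6 11, 4 6 12] → take 2 6 (5); add 2.
Step 4: frontier [2 4 10, 1 3 15, 3 4 15, 1 5 10, 1 6 11, 4 6 12] → take 1 5 (10); add 1.
Step 5: frontier [2 4 10, 3 4 15, 4 6 12] → take 2 4 (10); add 4.
MST edges: 3 5, 5 6, 2 6, 1 5, 2 4; total weight 6+8+5+10+10 = 39.

39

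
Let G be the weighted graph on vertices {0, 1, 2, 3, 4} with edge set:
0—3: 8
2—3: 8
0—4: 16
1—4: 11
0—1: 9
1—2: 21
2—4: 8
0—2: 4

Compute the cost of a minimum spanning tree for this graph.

29

Sort edges by weight, then run Kruskal:
0—2 (4): add. Components now {0,2} {1} {3} {4}
0—3 (8): add. Components now {0,2,3} {1} {4}
2—3 (8): skip — 2 and 3 already connected.
2—4 (8): add. Components now {0,2,3,4} {1}
0—1 (9): add. Components now {0,1,2,3,4}
MST edges: 0—2, 0—3, 2—4, 0—1; total weight 4+8+8+9 = 29.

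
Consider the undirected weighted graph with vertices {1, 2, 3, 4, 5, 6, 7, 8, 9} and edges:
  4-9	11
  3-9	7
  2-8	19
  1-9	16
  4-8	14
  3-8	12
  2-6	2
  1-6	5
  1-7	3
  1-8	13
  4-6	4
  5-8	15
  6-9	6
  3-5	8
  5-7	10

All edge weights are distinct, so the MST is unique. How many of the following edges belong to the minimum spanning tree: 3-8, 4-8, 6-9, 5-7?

Sort edges by weight, then run Kruskal:
2-6 (2): add — endpoints in different components.
1-7 (3): add — endpoints in different components.
4-6 (4): add — endpoints in different components.
1-6 (5): add — endpoints in different components.
6-9 (6): add — endpoints in different components.
3-9 (7): add — endpoints in different components.
3-5 (8): add — endpoints in different components.
5-7 (10): skip — 5 and 7 already connected.
4-9 (11): skip — 4 and 9 already connected.
3-8 (12): add — endpoints in different components.
MST edge set: {2-6, 1-7, 4-6, 1-6, 6-9, 3-9, 3-5, 3-8}.
Of the listed edges, {3-8, 6-9} are in the MST → 2.

2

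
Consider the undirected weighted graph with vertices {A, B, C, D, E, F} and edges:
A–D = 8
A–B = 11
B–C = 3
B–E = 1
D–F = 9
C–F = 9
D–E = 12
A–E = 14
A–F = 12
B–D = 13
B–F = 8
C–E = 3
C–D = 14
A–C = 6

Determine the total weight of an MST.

Prim, starting at F.
Step 1: cheapest edge leaving the tree is B–F (8); add B.
Step 2: cheapest edge leaving the tree is B–E (1); add E.
Step 3: cheapest edge leaving the tree is B–C (3); add C.
Step 4: cheapest edge leaving the tree is A–C (6); add A.
Step 5: cheapest edge leaving the tree is A–D (8); add D.
MST edges: B–F, B–E, B–C, A–C, A–D; total weight 8+1+3+6+8 = 26.

26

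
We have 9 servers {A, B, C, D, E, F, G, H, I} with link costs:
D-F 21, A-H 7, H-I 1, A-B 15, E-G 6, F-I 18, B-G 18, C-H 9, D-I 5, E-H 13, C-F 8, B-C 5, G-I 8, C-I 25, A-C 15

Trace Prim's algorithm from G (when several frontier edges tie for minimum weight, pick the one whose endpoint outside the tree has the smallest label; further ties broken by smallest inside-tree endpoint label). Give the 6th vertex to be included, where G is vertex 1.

A

Grow the tree from G using Prim:
Step 1: cheapest edge leaving the tree is E-G (6); add E.
Step 2: cheapest edge leaving the tree is G-I (8); add I.
Step 3: cheapest edge leaving the tree is H-I (1); add H.
Step 4: cheapest edge leaving the tree is D-I (5); add D.
Step 5: cheapest edge leaving the tree is A-H (7); add A.
Step 6: cheapest edge leaving the tree is C-H (9); add C.
Step 7: cheapest edge leaving the tree is B-C (5); add B.
Step 8: cheapest edge leaving the tree is C-F (8); add F.
Vertex order: G, E, I, H, D, A, C, B, F. The 6th vertex is A.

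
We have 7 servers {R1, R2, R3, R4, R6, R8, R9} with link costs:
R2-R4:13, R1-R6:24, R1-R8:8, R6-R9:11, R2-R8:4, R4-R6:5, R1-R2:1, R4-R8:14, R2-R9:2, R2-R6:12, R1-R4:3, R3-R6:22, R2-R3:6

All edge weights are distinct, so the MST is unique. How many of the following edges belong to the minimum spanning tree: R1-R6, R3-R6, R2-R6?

Sort edges by weight, then run Kruskal:
R1-R2 (1): add — endpoints in different components.
R2-R9 (2): add — endpoints in different components.
R1-R4 (3): add — endpoints in different components.
R2-R8 (4): add — endpoints in different components.
R4-R6 (5): add — endpoints in different components.
R2-R3 (6): add — endpoints in different components.
MST edge set: {R1-R2, R2-R9, R1-R4, R2-R8, R4-R6, R2-R3}.
Of the listed edges, {} are in the MST → 0.

0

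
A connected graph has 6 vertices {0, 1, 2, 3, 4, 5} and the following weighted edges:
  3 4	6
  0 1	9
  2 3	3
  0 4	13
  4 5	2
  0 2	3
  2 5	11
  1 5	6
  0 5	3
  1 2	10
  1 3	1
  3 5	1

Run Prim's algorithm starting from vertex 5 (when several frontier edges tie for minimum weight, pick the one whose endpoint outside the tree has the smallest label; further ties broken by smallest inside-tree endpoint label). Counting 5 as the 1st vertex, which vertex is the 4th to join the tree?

Grow the tree from 5 using Prim:
Step 1: frontier [3 5 1, 4 5 2, 0 5 3, 1 5 6, 2 5 11] → take 3 5 (1); add 3.
Step 2: frontier [1 3 1, 2 3 3, 3 4 6, 4 5 2, 0 5 3, 1 5 6, 2 5 11] → take 1 3 (1); add 1.
Step 3: frontier [0 1 9, 1 2 10, 2 3 3, 3 4 6, 4 5 2, 0 5 3, 2 5 11] → take 4 5 (2); add 4.
Step 4: frontier [0 1 9, 1 2 10, 2 3 3, 0 4 13, 0 5 3, 2 5 11] → take 0 5 (3); add 0.
Step 5: frontier [0 2 3, 1 2 10, 2 3 3, 2 5 11] → take 0 2 (3); add 2.
Vertex order: 5, 3, 1, 4, 0, 2. The 4th vertex is 4.

4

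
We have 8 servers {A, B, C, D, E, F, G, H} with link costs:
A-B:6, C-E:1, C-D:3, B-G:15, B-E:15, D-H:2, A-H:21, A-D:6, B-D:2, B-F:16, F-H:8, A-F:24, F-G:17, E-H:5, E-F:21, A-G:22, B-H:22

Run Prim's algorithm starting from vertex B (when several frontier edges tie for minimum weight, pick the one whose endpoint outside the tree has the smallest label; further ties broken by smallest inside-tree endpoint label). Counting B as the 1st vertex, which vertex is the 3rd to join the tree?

H

Prim, starting at B.
Step 1: cheapest edge leaving the tree is B-D (2); add D.
Step 2: cheapest edge leaving the tree is D-H (2); add H.
Step 3: cheapest edge leaving the tree is C-D (3); add C.
Step 4: cheapest edge leaving the tree is C-E (1); add E.
Step 5: cheapest edge leaving the tree is A-B (6); add A.
Step 6: cheapest edge leaving the tree is F-H (8); add F.
Step 7: cheapest edge leaving the tree is B-G (15); add G.
Vertex order: B, D, H, C, E, A, F, G. The 3rd vertex is H.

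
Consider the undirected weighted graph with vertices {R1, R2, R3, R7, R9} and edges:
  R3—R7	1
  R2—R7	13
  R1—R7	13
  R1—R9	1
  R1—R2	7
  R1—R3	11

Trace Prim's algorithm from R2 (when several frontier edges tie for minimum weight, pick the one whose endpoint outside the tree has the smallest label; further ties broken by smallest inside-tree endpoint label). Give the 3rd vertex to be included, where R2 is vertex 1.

Grow the tree from R2 using Prim:
Step 1: frontier [R1—R2 7, R2—R7 13] → take R1—R2 (7); add R1.
Step 2: frontier [R1—R9 1, R1—R3 11, R1—R7 13, R2—R7 13] → take R1—R9 (1); add R9.
Step 3: frontier [R1—R3 11, R1—R7 13, R2—R7 13] → take R1—R3 (11); add R3.
Step 4: frontier [R1—R7 13, R2—R7 13, R3—R7 1] → take R3—R7 (1); add R7.
Vertex order: R2, R1, R9, R3, R7. The 3rd vertex is R9.

R9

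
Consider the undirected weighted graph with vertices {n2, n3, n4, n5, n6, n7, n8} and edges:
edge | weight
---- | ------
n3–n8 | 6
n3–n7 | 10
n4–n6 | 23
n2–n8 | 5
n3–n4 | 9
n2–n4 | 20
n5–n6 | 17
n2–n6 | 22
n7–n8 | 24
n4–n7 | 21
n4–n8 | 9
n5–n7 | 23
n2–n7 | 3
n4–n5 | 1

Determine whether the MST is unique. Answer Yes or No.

No

Sort edges by weight, then run Kruskal:
n4–n5 (1): add. Components now {n7} {n2} {n3} {n8} {n6} {n4,n5}
n2–n7 (3): add. Components now {n2,n7} {n3} {n8} {n6} {n4,n5}
n2–n8 (5): add. Components now {n2,n7,n8} {n3} {n6} {n4,n5}
n3–n8 (6): add. Components now {n2,n3,n7,n8} {n6} {n4,n5}
n3–n4 (9): add. Components now {n2,n3,n4,n5,n7,n8} {n6}
n4–n8 (9): skip — n8 and n4 already connected.
n3–n7 (10): skip — n7 and n3 already connected.
n5–n6 (17): add. Components now {n2,n3,n4,n5,n6,n7,n8}
Non-tree edge n4–n8 has weight 9, equal to the heaviest edge on its tree cycle — swapping gives another MST of the same weight. Not unique.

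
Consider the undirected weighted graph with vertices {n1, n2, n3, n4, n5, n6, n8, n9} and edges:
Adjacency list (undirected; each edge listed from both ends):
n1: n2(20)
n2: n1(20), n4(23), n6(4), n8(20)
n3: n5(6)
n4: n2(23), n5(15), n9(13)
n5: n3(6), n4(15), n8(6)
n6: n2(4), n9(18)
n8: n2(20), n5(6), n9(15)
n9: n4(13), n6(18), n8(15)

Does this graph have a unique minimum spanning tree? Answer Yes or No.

No

Kruskal's algorithm — process edges by increasing weight (ties by edge label):
n2 n6 (4): add — endpoints in different components.
n3 n5 (6): add — endpoints in different components.
n5 n8 (6): add — endpoints in different components.
n4 n9 (13): add — endpoints in different components.
n4 n5 (15): add — endpoints in different components.
n8 n9 (15): skip — n9 and n8 already connected.
n6 n9 (18): add — endpoints in different components.
n1 n2 (20): add — endpoints in different components.
Non-tree edge n8 n9 has weight 15, equal to the heaviest edge on its tree cycle — swapping gives another MST of the same weight. Not unique.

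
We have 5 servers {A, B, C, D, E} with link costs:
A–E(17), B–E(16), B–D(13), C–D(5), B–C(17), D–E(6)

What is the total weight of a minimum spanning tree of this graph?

41

Grow the tree from A using Prim:
Step 1: cheapest edge leaving the tree is A–E (17); add E.
Step 2: cheapest edge leaving the tree is D–E (6); add D.
Step 3: cheapest edge leaving the tree is C–D (5); add C.
Step 4: cheapest edge leaving the tree is B–D (13); add B.
MST edges: A–E, D–E, C–D, B–D; total weight 17+6+5+13 = 41.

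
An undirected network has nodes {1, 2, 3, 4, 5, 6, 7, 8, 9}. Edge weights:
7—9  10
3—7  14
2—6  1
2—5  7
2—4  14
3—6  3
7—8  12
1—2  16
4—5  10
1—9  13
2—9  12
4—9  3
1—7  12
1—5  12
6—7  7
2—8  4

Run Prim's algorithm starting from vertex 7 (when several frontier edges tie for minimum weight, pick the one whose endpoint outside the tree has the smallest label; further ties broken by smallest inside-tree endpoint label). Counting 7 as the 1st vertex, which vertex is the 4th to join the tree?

3

Grow the tree from 7 using Prim:
Step 1: cheapest edge leaving the tree is 6—7 (7); add 6.
Step 2: cheapest edge leaving the tree is 2—6 (1); add 2.
Step 3: cheapest edge leaving the tree is 3—6 (3); add 3.
Step 4: cheapest edge leaving the tree is 2—8 (4); add 8.
Step 5: cheapest edge leaving the tree is 2—5 (7); add 5.
Step 6: cheapest edge leaving the tree is 4—5 (10); add 4.
Step 7: cheapest edge leaving the tree is 4—9 (3); add 9.
Step 8: cheapest edge leaving the tree is 1—5 (12); add 1.
Vertex order: 7, 6, 2, 3, 8, 5, 4, 9, 1. The 4th vertex is 3.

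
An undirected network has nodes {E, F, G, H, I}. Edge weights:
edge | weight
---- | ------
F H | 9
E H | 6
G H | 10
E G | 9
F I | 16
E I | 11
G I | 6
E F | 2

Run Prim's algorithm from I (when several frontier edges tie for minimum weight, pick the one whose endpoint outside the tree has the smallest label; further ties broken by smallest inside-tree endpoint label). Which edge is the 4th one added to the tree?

E-H

Prim, starting at I.
Step 1: frontier [G I 6, E I 11, F I 16] → take G I (6); add G.
Step 2: frontier [E G 9, G H 10, E I 11, F I 16] → take E G (9); add E.
Step 3: frontier [E F 2, E H 6, G H 10, F I 16] → take E F (2); add F.
Step 4: frontier [E H 6, F H 9, G H 10] → take E H (6); add H.
The 4th edge added is E H.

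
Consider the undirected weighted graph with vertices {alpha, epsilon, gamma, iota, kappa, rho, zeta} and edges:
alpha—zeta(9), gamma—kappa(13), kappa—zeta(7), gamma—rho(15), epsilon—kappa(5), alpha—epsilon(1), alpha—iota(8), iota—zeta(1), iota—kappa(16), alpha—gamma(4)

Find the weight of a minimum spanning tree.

33

Kruskal: consider edges lightest-first.
alpha—epsilon (1): add. Components now {iota} {alpha,epsilon} {gamma} {zeta} {rho} {kappa}
iota—zeta (1): add. Components now {iota,zeta} {alpha,epsilon} {gamma} {rho} {kappa}
alpha—gamma (4): add. Components now {iota,zeta} {alpha,epsilon,gamma} {rho} {kappa}
epsilon—kappa (5): add. Components now {iota,zeta} {alpha,epsilon,gamma,kappa} {rho}
kappa—zeta (7): add. Components now {alpha,epsilon,gamma,iota,kappa,zeta} {rho}
alpha—iota (8): skip — iota and alpha already connected.
alpha—zeta (9): skip — zeta and alpha already connected.
gamma—kappa (13): skip — gamma and kappa already connected.
gamma—rho (15): add. Components now {alpha,epsilon,gamma,iota,kappa,rho,zeta}
MST edges: alpha—epsilon, iota—zeta, alpha—gamma, epsilon—kappa, kappa—zeta, gamma—rho; total weight 1+1+4+5+7+15 = 33.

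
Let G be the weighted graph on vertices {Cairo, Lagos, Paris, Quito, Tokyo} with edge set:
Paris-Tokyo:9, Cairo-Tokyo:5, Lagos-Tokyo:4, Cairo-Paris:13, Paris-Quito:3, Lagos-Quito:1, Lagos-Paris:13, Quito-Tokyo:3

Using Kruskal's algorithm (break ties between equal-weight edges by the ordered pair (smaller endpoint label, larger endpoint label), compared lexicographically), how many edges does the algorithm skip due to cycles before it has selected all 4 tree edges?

Kruskal's algorithm — process edges by increasing weight (ties by edge label):
Lagos-Quito (1): add. Components now {Paris} {Lagos,Quito} {Tokyo} {Cairo}
Paris-Quito (3): add. Components now {Lagos,Paris,Quito} {Tokyo} {Cairo}
Quito-Tokyo (3): add. Components now {Lagos,Paris,Quito,Tokyo} {Cairo}
Lagos-Tokyo (4): skip — Tokyo and Lagos already connected.
Cairo-Tokyo (5): add. Components now {Cairo,Lagos,Paris,Quito,Tokyo}
Edges rejected before the tree was complete: 1.

1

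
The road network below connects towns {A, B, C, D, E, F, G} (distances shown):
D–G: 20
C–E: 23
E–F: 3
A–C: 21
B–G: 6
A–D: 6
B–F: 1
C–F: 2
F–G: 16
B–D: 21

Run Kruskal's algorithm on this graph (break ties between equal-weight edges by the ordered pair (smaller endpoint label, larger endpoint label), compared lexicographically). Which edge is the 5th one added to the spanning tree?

Kruskal's algorithm — process edges by increasing weight (ties by edge label):
B–F (1): add. Components now {A} {B,F} {C} {D} {E} {G}
C–F (2): add. Components now {A} {B,C,F} {D} {E} {G}
E–F (3): add. Components now {A} {B,C,E,F} {D} {G}
A–D (6): add. Components now {A,D} {B,C,E,F} {G}
B–G (6): add. Components now {A,D} {B,C,E,F,G}
F–G (16): skip — F and G already connected.
D–G (20): add. Components now {A,B,C,D,E,F,G}
The 5th edge added is B–G.

B-G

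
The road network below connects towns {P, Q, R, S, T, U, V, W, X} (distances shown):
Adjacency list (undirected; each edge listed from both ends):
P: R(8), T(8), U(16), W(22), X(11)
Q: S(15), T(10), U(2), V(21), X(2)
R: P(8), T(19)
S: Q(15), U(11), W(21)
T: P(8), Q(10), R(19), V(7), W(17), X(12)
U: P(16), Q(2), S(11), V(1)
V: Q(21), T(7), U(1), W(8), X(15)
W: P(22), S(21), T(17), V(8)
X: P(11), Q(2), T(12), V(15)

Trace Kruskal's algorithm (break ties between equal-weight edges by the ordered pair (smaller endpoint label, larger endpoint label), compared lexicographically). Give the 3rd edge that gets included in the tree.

Sort edges by weight, then run Kruskal:
U—V (1): add — endpoints in different components.
Q—U (2): add — endpoints in different components.
Q—X (2): add — endpoints in different components.
T—V (7): add — endpoints in different components.
P—R (8): add — endpoints in different components.
P—T (8): add — endpoints in different components.
V—W (8): add — endpoints in different components.
Q—T (10): skip — Q and T already connected.
P—X (11): skip — X and P already connected.
S—U (11): add — endpoints in different components.
The 3rd edge added is Q—X.

Q-X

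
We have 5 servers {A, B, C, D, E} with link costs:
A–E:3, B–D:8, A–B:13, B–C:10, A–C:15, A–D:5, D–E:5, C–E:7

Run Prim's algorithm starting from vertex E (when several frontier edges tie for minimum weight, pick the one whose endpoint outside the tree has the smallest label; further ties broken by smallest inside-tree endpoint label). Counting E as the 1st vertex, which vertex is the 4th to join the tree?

Prim's algorithm from E:
Step 1: cheapest edge leaving the tree is A–E (3); add A.
Step 2: cheapest edge leaving the tree is A–D (5); add D.
Step 3: cheapest edge leaving the tree is C–E (7); add C.
Step 4: cheapest edge leaving the tree is B–D (8); add B.
Vertex order: E, A, D, C, B. The 4th vertex is C.

C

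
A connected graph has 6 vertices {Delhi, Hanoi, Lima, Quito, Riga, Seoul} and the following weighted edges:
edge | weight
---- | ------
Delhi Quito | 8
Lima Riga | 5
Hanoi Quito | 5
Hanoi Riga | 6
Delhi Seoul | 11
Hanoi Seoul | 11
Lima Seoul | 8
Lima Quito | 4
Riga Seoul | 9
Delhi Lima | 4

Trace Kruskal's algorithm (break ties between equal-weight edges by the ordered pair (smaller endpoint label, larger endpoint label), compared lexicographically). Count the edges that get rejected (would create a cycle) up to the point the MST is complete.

Kruskal: consider edges lightest-first.
Delhi Lima (4): add — endpoints in different components.
Lima Quito (4): add — endpoints in different components.
Hanoi Quito (5): add — endpoints in different components.
Lima Riga (5): add — endpoints in different components.
Hanoi Riga (6): skip — Riga and Hanoi already connected.
Delhi Quito (8): skip — Quito and Delhi already connected.
Lima Seoul (8): add — endpoints in different components.
Edges rejected before the tree was complete: 2.

2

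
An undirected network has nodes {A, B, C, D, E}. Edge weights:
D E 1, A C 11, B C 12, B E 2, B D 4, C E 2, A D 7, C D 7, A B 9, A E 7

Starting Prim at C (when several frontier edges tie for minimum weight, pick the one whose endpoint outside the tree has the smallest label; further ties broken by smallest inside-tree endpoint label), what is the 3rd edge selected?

B-E

Prim, starting at C.
Step 1: frontier [C E 2, C D 7, A C 11, B C 12] → take C E (2); add E.
Step 2: frontier [C D 7, A C 11, B C 12, D E 1, B E 2, A E 7] → take D E (1); add D.
Step 3: frontier [A C 11, B C 12, B D 4, A D 7, B E 2, A E 7] → take B E (2); add B.
Step 4: frontier [A B 9, A C 11, A D 7, A E 7] → take A D (7); add A.
The 3rd edge added is B E.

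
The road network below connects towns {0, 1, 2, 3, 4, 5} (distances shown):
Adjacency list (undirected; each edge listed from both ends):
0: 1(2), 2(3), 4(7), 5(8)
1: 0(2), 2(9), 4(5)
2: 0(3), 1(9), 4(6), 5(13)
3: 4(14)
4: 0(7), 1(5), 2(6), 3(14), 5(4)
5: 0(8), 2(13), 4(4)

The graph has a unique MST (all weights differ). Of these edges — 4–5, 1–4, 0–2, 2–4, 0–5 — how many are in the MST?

3

Kruskal's algorithm — process edges by increasing weight (ties by edge label):
0–1 (2): add — endpoints in different components.
0–2 (3): add — endpoints in different components.
4–5 (4): add — endpoints in different components.
1–4 (5): add — endpoints in different components.
2–4 (6): skip — 2 and 4 already connected.
0–4 (7): skip — 0 and 4 already connected.
0–5 (8): skip — 0 and 5 already connected.
1–2 (9): skip — 1 and 2 already connected.
2–5 (13): skip — 2 and 5 already connected.
3–4 (14): add — endpoints in different components.
MST edge set: {0–1, 0–2, 4–5, 1–4, 3–4}.
Of the listed edges, {4–5, 1–4, 0–2} are in the MST → 3.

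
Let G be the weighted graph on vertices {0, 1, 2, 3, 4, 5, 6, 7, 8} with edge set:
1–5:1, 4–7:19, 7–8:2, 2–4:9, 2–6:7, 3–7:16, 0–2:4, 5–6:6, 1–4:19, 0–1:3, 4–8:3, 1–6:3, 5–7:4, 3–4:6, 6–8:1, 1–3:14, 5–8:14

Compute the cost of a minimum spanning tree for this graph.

23

Sort edges by weight, then run Kruskal:
1–5 (1): add — endpoints in different components.
6–8 (1): add — endpoints in different components.
7–8 (2): add — endpoints in different components.
0–1 (3): add — endpoints in different components.
1–6 (3): add — endpoints in different components.
4–8 (3): add — endpoints in different components.
0–2 (4): add — endpoints in different components.
5–7 (4): skip — 5 and 7 already connected.
3–4 (6): add — endpoints in different components.
MST edges: 1–5, 6–8, 7–8, 0–1, 1–6, 4–8, 0–2, 3–4; total weight 1+1+2+3+3+3+4+6 = 23.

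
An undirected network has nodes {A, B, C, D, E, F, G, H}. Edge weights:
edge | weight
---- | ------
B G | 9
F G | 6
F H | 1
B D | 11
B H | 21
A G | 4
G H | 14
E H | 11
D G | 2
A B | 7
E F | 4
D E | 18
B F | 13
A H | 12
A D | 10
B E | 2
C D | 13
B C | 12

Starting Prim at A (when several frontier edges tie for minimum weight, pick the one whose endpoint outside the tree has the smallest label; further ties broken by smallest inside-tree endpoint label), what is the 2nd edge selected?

D-G

Grow the tree from A using Prim:
Step 1: cheapest edge leaving the tree is A G (4); add G.
Step 2: cheapest edge leaving the tree is D G (2); add D.
Step 3: cheapest edge leaving the tree is F G (6); add F.
Step 4: cheapest edge leaving the tree is F H (1); add H.
Step 5: cheapest edge leaving the tree is E F (4); add E.
Step 6: cheapest edge leaving the tree is B E (2); add B.
Step 7: cheapest edge leaving the tree is B C (12); add C.
The 2nd edge added is D G.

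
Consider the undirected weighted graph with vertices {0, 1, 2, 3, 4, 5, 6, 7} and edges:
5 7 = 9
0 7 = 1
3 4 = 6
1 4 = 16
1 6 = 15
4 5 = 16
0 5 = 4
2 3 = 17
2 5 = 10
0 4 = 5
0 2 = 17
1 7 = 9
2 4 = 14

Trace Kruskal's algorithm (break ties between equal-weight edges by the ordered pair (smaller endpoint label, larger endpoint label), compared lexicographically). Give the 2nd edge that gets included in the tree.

Kruskal's algorithm — process edges by increasing weight (ties by edge label):
0 7 (1): add — endpoints in different components.
0 5 (4): add — endpoints in different components.
0 4 (5): add — endpoints in different components.
3 4 (6): add — endpoints in different components.
1 7 (9): add — endpoints in different components.
5 7 (9): skip — 5 and 7 already connected.
2 5 (10): add — endpoints in different components.
2 4 (14): skip — 2 and 4 already connected.
1 6 (15): add — endpoints in different components.
The 2nd edge added is 0 5.

0-5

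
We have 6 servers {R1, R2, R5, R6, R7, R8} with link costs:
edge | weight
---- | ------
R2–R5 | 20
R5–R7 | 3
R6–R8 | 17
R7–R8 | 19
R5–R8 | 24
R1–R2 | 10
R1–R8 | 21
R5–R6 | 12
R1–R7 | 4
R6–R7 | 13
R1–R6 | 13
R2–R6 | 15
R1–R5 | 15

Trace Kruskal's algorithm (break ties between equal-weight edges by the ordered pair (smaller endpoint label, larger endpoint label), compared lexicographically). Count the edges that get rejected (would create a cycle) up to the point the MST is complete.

4

Kruskal: consider edges lightest-first.
R5–R7 (3): add. Components now {R6} {R5,R7} {R2} {R1} {R8}
R1–R7 (4): add. Components now {R6} {R1,R5,R7} {R2} {R8}
R1–R2 (10): add. Components now {R6} {R1,R2,R5,R7} {R8}
R5–R6 (12): add. Components now {R1,R2,R5,R6,R7} {R8}
R1–R6 (13): skip — R6 and R1 already connected.
R6–R7 (13): skip — R6 and R7 already connected.
R1–R5 (15): skip — R1 and R5 already connected.
R2–R6 (15): skip — R6 and R2 already connected.
R6–R8 (17): add. Components now {R1,R2,R5,R6,R7,R8}
Edges rejected before the tree was complete: 4.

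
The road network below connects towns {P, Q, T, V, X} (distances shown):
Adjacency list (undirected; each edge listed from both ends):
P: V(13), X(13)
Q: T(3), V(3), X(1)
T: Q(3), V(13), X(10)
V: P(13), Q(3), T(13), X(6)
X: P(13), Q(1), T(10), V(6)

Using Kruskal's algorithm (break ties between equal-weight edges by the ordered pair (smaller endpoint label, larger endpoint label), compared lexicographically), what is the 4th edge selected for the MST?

Kruskal: consider edges lightest-first.
Q—X (1): add. Components now {P} {V} {Q,X} {T}
Q—T (3): add. Components now {P} {V} {Q,T,X}
Q—V (3): add. Components now {P} {Q,T,V,X}
V—X (6): skip — V and X already connected.
T—X (10): skip — X and T already connected.
P—V (13): add. Components now {P,Q,T,V,X}
The 4th edge added is P—V.

P-V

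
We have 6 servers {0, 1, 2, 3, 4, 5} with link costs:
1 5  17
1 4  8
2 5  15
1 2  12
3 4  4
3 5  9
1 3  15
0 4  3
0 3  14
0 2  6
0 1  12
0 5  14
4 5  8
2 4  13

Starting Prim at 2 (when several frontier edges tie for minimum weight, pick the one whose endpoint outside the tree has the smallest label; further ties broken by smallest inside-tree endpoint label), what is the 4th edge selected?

1-4

Grow the tree from 2 using Prim:
Step 1: cheapest edge leaving the tree is 0 2 (6); add 0.
Step 2: cheapest edge leaving the tree is 0 4 (3); add 4.
Step 3: cheapest edge leaving the tree is 3 4 (4); add 3.
Step 4: cheapest edge leaving the tree is 1 4 (8); add 1.
Step 5: cheapest edge leaving the tree is 4 5 (8); add 5.
The 4th edge added is 1 4.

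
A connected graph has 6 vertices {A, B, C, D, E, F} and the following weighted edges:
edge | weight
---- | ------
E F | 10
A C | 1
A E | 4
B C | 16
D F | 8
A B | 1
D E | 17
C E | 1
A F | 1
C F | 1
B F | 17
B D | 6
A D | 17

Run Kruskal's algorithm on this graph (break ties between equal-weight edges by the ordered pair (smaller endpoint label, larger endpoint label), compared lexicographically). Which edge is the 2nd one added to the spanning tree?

Sort edges by weight, then run Kruskal:
A B (1): add — endpoints in different components.
A C (1): add — endpoints in different components.
A F (1): add — endpoints in different components.
C E (1): add — endpoints in different components.
C F (1): skip — C and F already connected.
A E (4): skip — A and E already connected.
B D (6): add — endpoints in different components.
The 2nd edge added is A C.

A-C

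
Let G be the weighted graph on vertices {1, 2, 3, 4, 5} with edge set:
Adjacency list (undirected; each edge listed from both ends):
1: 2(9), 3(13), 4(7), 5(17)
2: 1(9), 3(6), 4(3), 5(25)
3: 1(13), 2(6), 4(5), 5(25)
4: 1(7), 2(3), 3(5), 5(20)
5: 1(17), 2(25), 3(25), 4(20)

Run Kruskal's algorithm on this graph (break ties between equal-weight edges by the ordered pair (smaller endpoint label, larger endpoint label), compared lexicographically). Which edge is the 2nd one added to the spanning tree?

3-4

Kruskal's algorithm — process edges by increasing weight (ties by edge label):
2–4 (3): add. Components now {1} {2,4} {3} {5}
3–4 (5): add. Components now {1} {2,3,4} {5}
2–3 (6): skip — 2 and 3 already connected.
1–4 (7): add. Components now {1,2,3,4} {5}
1–2 (9): skip — 1 and 2 already connected.
1–3 (13): skip — 1 and 3 already connected.
1–5 (17): add. Components now {1,2,3,4,5}
The 2nd edge added is 3–4.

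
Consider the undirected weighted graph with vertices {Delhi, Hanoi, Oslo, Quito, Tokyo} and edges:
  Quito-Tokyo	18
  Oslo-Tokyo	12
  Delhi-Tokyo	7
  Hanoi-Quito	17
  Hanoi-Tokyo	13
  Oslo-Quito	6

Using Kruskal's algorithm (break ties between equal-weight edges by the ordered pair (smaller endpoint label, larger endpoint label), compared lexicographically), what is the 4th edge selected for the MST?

Hanoi-Tokyo

Sort edges by weight, then run Kruskal:
Oslo-Quito (6): add. Components now {Delhi} {Tokyo} {Oslo,Quito} {Hanoi}
Delhi-Tokyo (7): add. Components now {Delhi,Tokyo} {Oslo,Quito} {Hanoi}
Oslo-Tokyo (12): add. Components now {Delhi,Oslo,Quito,Tokyo} {Hanoi}
Hanoi-Tokyo (13): add. Components now {Delhi,Hanoi,Oslo,Quito,Tokyo}
The 4th edge added is Hanoi-Tokyo.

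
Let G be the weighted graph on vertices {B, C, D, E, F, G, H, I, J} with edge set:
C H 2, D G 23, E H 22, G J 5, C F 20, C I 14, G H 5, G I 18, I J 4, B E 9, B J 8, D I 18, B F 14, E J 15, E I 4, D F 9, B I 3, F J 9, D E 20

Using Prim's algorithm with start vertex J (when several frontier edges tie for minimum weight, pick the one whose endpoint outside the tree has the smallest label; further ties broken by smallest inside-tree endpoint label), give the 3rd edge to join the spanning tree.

E-I

Grow the tree from J using Prim:
Step 1: cheapest edge leaving the tree is I J (4); add I.
Step 2: cheapest edge leaving the tree is B I (3); add B.
Step 3: cheapest edge leaving the tree is E I (4); add E.
Step 4: cheapest edge leaving the tree is G J (5); add G.
Step 5: cheapest edge leaving the tree is G H (5); add H.
Step 6: cheapest edge leaving the tree is C H (2); add C.
Step 7: cheapest edge leaving the tree is F J (9); add F.
Step 8: cheapest edge leaving the tree is D F (9); add D.
The 3rd edge added is E I.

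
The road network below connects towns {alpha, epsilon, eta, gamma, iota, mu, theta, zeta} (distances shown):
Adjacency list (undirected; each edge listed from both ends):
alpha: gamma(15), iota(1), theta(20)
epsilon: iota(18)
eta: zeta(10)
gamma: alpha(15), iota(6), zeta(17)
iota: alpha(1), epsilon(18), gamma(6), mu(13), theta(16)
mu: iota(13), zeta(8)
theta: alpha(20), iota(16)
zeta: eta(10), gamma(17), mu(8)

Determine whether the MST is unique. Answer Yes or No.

Kruskal: consider edges lightest-first.
alpha—iota (1): add — endpoints in different components.
gamma—iota (6): add — endpoints in different components.
mu—zeta (8): add — endpoints in different components.
eta—zeta (10): add — endpoints in different components.
iota—mu (13): add — endpoints in different components.
alpha—gamma (15): skip — gamma and alpha already connected.
iota—theta (16): add — endpoints in different components.
gamma—zeta (17): skip — gamma and zeta already connected.
epsilon—iota (18): add — endpoints in different components.
Every non-tree edge has weight strictly greater than the heaviest edge on the tree path between its endpoints, so the MST is unique.

Yes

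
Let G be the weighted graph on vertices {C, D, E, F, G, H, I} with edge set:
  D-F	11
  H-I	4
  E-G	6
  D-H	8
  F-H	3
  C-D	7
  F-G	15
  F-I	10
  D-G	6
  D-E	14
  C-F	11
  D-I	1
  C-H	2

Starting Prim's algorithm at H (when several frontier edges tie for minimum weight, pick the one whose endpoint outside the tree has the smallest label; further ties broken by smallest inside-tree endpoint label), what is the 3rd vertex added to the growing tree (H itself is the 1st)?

Prim, starting at H.
Step 1: frontier [C-H 2, F-H 3, H-I 4, D-H 8] → take C-H (2); add C.
Step 2: frontier [C-D 7, C-F 11, F-H 3, H-I 4, D-H 8] → take F-H (3); add F.
Step 3: frontier [C-D 7, F-I 10, D-F 11, F-G 15, H-I 4, D-H 8] → take H-I (4); add I.
Step 4: frontier [C-D 7, D-F 11, F-G 15, D-H 8, D-I 1] → take D-I (1); add D.
Step 5: frontier [D-G 6, D-E 14, F-G 15] → take D-G (6); add G.
Step 6: frontier [D-E 14, E-G 6] → take E-G (6); add E.
Vertex order: H, C, F, I, D, G, E. The 3rd vertex is F.

F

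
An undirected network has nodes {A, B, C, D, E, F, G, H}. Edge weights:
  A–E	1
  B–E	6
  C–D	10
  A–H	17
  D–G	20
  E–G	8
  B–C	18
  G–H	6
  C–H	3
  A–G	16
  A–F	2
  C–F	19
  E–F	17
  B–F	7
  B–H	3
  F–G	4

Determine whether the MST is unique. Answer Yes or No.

Kruskal's algorithm — process edges by increasing weight (ties by edge label):
A–E (1): add — endpoints in different components.
A–F (2): add — endpoints in different components.
B–H (3): add — endpoints in different components.
C–H (3): add — endpoints in different components.
F–G (4): add — endpoints in different components.
B–E (6): add — endpoints in different components.
G–H (6): skip — G and H already connected.
B–F (7): skip — B and F already connected.
E–G (8): skip — E and G already connected.
C–D (10): add — endpoints in different components.
Non-tree edge G–H has weight 6, equal to the heaviest edge on its tree cycle — swapping gives another MST of the same weight. Not unique.

No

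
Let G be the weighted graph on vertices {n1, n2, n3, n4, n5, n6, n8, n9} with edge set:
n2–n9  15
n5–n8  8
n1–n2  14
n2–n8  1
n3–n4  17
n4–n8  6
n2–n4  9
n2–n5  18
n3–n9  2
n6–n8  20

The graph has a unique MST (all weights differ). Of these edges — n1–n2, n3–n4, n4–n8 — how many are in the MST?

Sort edges by weight, then run Kruskal:
n2–n8 (1): add — endpoints in different components.
n3–n9 (2): add — endpoints in different components.
n4–n8 (6): add — endpoints in different components.
n5–n8 (8): add — endpoints in different components.
n2–n4 (9): skip — n4 and n2 already connected.
n1–n2 (14): add — endpoints in different components.
n2–n9 (15): add — endpoints in different components.
n3–n4 (17): skip — n3 and n4 already connected.
n2–n5 (18): skip — n5 and n2 already connected.
n6–n8 (20): add — endpoints in different components.
MST edge set: {n2–n8, n3–n9, n4–n8, n5–n8, n1–n2, n2–n9, n6–n8}.
Of the listed edges, {n1–n2, n4–n8} are in the MST → 2.

2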